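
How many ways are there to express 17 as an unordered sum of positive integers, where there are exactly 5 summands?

A partial list (first 12 by largest part):
1,1,1,1,13
1,1,1,2,12
1,1,1,3,11
1,1,2,2,11
1,1,1,4,10
1,1,2,3,10
1,2,2,2,10
1,1,1,5,9
1,1,2,4,9
1,1,3,3,9
1,2,2,3,9
2,2,2,2,9
…and 35 more, for 47 total.

47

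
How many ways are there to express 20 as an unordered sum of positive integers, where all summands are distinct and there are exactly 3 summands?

24

They are:
17, 2, 1
16, 3, 1
15, 4, 1
15, 3, 2
14, 5, 1
14, 4, 2
13, 6, 1
13, 5, 2
13, 4, 3
12, 7, 1
12, 6, 2
12, 5, 3
11, 8, 1
11, 7, 2
11, 6, 3
11, 5, 4
10, 9, 1
10, 8, 2
10, 7, 3
10, 6, 4
9, 8, 3
9, 7, 4
9, 6, 5
8, 7, 5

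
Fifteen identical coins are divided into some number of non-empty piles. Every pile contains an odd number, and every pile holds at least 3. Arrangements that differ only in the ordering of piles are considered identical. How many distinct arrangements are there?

The partitions of 15 that satisfy the conditions:
15
3 + 3 + 9
3 + 5 + 7
5 + 5 + 5
3 + 3 + 3 + 3 + 3
Counting gives 5.

5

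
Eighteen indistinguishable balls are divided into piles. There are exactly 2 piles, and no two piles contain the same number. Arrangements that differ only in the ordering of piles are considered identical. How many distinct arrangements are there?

8

The partitions of 18 that satisfy the conditions:
17, 1
16, 2
15, 3
14, 4
13, 5
12, 6
11, 7
10, 8
That's 8 in total.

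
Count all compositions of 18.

131072

There are 17 gaps and each independently is a cut or not, giving 2^17 = 131072.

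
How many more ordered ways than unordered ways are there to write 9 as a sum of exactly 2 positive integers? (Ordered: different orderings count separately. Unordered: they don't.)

4

Compositions: C(8,1) = 8.
Unordered (partitions into 2 parts): 4.
Difference: 8 − 4 = 4.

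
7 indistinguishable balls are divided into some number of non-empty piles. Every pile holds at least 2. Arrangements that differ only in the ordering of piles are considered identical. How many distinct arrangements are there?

They are:
7
5, 2
4, 3
3, 2, 2
That's 4 in total.

4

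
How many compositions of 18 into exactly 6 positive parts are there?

Place 5 bars in the 17 internal gaps of a row of 18 dots: C(17,5) = 6188.

6188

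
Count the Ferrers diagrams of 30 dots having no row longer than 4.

Counting exhaustively, 297 partitions satisfy the conditions.

297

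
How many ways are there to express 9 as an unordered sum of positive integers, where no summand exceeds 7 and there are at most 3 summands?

10

Listing the qualifying partitions of 9:
7,2
7,1,1
6,3
6,2,1
5,4
5,3,1
5,2,2
4,4,1
4,3,2
3,3,3
That's 10 in total.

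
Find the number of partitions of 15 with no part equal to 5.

A full systematic count gives 134.

134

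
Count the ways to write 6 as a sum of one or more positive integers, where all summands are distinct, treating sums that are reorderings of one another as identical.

4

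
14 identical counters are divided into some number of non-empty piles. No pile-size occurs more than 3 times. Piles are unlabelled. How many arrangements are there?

82

There are 82 such partitions.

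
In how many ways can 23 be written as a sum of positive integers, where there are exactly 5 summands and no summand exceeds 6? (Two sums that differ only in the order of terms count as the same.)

11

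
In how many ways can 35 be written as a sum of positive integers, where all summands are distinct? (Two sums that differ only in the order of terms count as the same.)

585

Direct enumeration gives 585 partitions.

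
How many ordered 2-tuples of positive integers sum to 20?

19

A composition of 20 into 2 positive parts is chosen by placing 1 dividers among the 19 gaps between 20 units: C(19,1) = 19.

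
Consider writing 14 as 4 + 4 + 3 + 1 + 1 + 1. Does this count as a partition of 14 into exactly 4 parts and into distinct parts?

No

The parts sum to 14, and the condition 'there are exactly 4 summands' is violated.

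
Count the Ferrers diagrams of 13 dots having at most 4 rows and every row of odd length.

6

The partitions of 13 that satisfy the conditions:
13
11 + 1 + 1
9 + 3 + 1
7 + 5 + 1
7 + 3 + 3
5 + 5 + 3
That's 6 in total.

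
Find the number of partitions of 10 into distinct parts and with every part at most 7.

7

They are:
7,3
7,2,1
6,4
6,3,1
5,4,1
5,3,2
4,3,2,1
That's 7 in total.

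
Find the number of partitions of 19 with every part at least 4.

The partitions of 19 that satisfy the conditions:
19
4, 15
5, 14
6, 13
7, 12
8, 11
4, 4, 11
9, 10
4, 5, 10
4, 6, 9
5, 5, 9
4, 7, 8
5, 6, 8
5, 7, 7
6, 6, 7
4, 4, 4, 7
4, 4, 5, 6
4, 5, 5, 5
Counting gives 18.

18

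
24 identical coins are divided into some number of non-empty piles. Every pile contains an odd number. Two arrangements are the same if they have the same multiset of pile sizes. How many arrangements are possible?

122

Counting exhaustively, 122 partitions satisfy the conditions.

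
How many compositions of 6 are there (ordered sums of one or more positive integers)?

32

The number of compositions of n is 2^(n−1); here 2^5 = 32.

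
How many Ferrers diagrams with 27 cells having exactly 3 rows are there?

61

There are too many to list fully; the first 12 (by largest part) are:
1+1+25
1+2+24
1+3+23
2+2+23
1+4+22
2+3+22
1+5+21
2+4+21
3+3+21
1+6+20
2+5+20
3+4+20
…and 49 more, for 61 total.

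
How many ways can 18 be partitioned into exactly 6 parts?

58

A partial list (first 12 by largest part):
13 + 1 + 1 + 1 + 1 + 1
12 + 2 + 1 + 1 + 1 + 1
11 + 3 + 1 + 1 + 1 + 1
11 + 2 + 2 + 1 + 1 + 1
10 + 4 + 1 + 1 + 1 + 1
10 + 3 + 2 + 1 + 1 + 1
10 + 2 + 2 + 2 + 1 + 1
9 + 5 + 1 + 1 + 1 + 1
9 + 4 + 2 + 1 + 1 + 1
9 + 3 + 3 + 1 + 1 + 1
9 + 3 + 2 + 2 + 1 + 1
9 + 2 + 2 + 2 + 2 + 1
…and 46 more, for 58 total.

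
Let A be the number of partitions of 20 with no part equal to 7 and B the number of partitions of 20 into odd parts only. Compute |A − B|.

462

Partitions of 20 with no part equal to 7: 526.
Partitions of 20 into odd parts only: 64.
|526 − 64| = 462.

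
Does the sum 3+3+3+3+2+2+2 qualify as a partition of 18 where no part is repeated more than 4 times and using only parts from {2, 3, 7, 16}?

The parts sum to 18, and the condition 'no summand is used more than 4 times' holds; the condition 'each summand belongs to {2, 3, 7, 16}' holds.

Yes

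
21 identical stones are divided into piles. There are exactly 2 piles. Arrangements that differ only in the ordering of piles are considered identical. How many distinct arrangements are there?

10

Listing the qualifying partitions of 21:
20 + 1
19 + 2
18 + 3
17 + 4
16 + 5
15 + 6
14 + 7
13 + 8
12 + 9
11 + 10
That's 10 in total.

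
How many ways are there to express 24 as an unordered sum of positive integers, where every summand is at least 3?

Direct enumeration gives 110 partitions.

110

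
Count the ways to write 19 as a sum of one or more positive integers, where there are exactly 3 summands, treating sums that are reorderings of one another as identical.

There are too many to list fully; the first 12 (by largest part) are:
17 + 1 + 1
16 + 2 + 1
15 + 3 + 1
15 + 2 + 2
14 + 4 + 1
14 + 3 + 2
13 + 5 + 1
13 + 4 + 2
13 + 3 + 3
12 + 6 + 1
12 + 5 + 2
12 + 4 + 3
…and 18 more, for 30 total.

30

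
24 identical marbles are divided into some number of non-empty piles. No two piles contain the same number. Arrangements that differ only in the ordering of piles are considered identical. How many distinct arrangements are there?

122

Direct enumeration gives 122 partitions.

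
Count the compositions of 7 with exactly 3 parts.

15

By stars and bars with positive parts, the count is C(6,2) = 15.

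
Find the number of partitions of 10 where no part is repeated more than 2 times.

22

Enumerating:
10
9, 1
8, 2
8, 1, 1
7, 3
7, 2, 1
6, 4
6, 3, 1
6, 2, 2
6, 2, 1, 1
5, 5
5, 4, 1
5, 3, 2
5, 3, 1, 1
5, 2, 2, 1
4, 4, 2
4, 4, 1, 1
4, 3, 3
4, 3, 2, 1
4, 2, 2, 1, 1
3, 3, 2, 2
3, 3, 2, 1, 1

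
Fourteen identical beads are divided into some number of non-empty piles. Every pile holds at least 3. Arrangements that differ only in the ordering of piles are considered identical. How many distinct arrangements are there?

They are:
14
11,3
10,4
9,5
8,6
8,3,3
7,7
7,4,3
6,5,3
6,4,4
5,5,4
5,3,3,3
4,4,3,3

13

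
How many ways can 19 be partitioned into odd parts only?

54

There are too many to list fully; the first 12 (by largest part) are:
19
1 + 1 + 17
1 + 3 + 15
1 + 1 + 1 + 1 + 15
1 + 5 + 13
3 + 3 + 13
1 + 1 + 1 + 3 + 13
1 + 1 + 1 + 1 + 1 + 1 + 13
1 + 7 + 11
3 + 5 + 11
1 + 1 + 1 + 5 + 11
1 + 1 + 3 + 3 + 11
…and 42 more, for 54 total.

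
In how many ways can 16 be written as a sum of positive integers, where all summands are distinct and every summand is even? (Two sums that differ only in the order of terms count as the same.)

6

The partitions of 16 that satisfy the conditions:
16
14+2
12+4
10+6
10+4+2
8+6+2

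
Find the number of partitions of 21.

Systematic enumeration (by largest part, then next-largest, …) yields 792.

792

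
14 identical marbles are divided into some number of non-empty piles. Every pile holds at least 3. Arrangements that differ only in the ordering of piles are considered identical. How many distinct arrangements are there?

13

Listing the qualifying partitions of 14:
14
11,3
10,4
9,5
8,6
8,3,3
7,7
7,4,3
6,5,3
6,4,4
5,5,4
5,3,3,3
4,4,3,3
That's 13 in total.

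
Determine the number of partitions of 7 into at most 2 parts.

Enumerating:
7
6,1
5,2
4,3
Counting gives 4.

4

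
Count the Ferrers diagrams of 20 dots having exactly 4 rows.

64

A partial list (first 12 by largest part):
1,1,1,17
1,1,2,16
1,1,3,15
1,2,2,15
1,1,4,14
1,2,3,14
2,2,2,14
1,1,5,13
1,2,4,13
1,3,3,13
2,2,3,13
1,1,6,12
…and 52 more, for 64 total.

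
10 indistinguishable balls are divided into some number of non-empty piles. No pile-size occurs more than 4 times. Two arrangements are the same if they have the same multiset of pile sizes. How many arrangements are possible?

34

There are too many to list fully; the first 12 (by largest part) are:
10
9, 1
8, 2
8, 1, 1
7, 3
7, 2, 1
7, 1, 1, 1
6, 4
6, 3, 1
6, 2, 2
6, 2, 1, 1
6, 1, 1, 1, 1
…and 22 more, for 34 total.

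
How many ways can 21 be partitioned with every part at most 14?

762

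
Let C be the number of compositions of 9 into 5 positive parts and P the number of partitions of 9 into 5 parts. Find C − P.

Ordered (compositions into 5 parts): C(8,4) = 70.
Unordered (partitions into 5 parts): 5.
Difference: 70 − 5 = 65.

65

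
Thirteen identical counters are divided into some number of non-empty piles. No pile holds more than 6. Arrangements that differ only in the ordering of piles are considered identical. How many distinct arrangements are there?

71

A full systematic count gives 71.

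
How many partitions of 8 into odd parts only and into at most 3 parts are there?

2

Enumerating:
1,7
3,5
That's 2 in total.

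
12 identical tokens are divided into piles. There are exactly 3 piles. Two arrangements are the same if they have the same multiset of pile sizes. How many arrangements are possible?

12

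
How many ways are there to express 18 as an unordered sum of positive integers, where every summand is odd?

A partial list (first 12 by largest part):
17, 1
15, 3
15, 1, 1, 1
13, 5
13, 3, 1, 1
13, 1, 1, 1, 1, 1
11, 7
11, 5, 1, 1
11, 3, 3, 1
11, 3, 1, 1, 1, 1
11, 1, 1, 1, 1, 1, 1, 1
9, 9
…and 34 more, for 46 total.

46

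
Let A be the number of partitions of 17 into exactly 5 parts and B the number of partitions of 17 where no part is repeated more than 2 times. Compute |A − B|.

61

Partitions of 17 into exactly 5 parts: 47.
Partitions of 17 where no part is repeated more than 2 times: 108.
|47 − 108| = 61.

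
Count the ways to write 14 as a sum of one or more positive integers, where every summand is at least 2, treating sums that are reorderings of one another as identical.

A partial list (first 12 by largest part):
14
12, 2
11, 3
10, 4
10, 2, 2
9, 5
9, 3, 2
8, 6
8, 4, 2
8, 3, 3
8, 2, 2, 2
7, 7
…and 22 more, for 34 total.

34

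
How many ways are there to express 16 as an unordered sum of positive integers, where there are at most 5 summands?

101

Systematic enumeration (by largest part, then next-largest, …) yields 101.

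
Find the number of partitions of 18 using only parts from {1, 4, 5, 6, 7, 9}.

A partial list (first 12 by largest part):
9 + 9
9 + 7 + 1 + 1
9 + 6 + 1 + 1 + 1
9 + 5 + 4
9 + 5 + 1 + 1 + 1 + 1
9 + 4 + 4 + 1
9 + 4 + 1 + 1 + 1 + 1 + 1
9 + 1 + 1 + 1 + 1 + 1 + 1 + 1 + 1 + 1
7 + 7 + 4
7 + 7 + 1 + 1 + 1 + 1
7 + 6 + 5
7 + 6 + 4 + 1
…and 31 more, for 43 total.

43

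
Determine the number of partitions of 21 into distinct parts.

76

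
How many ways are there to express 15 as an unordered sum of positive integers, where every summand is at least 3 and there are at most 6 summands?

17

Enumerating:
15
3,12
4,11
5,10
6,9
3,3,9
7,8
3,4,8
3,5,7
4,4,7
3,6,6
4,5,6
3,3,3,6
5,5,5
3,3,4,5
3,4,4,4
3,3,3,3,3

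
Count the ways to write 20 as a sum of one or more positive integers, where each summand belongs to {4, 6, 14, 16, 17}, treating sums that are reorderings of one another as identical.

The partitions of 20 that satisfy the conditions:
4 + 16
6 + 14
4 + 4 + 6 + 6
4 + 4 + 4 + 4 + 4
Counting gives 4.

4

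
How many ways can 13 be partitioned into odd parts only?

18

Enumerating:
13
11+1+1
9+3+1
9+1+1+1+1
7+5+1
7+3+3
7+3+1+1+1
7+1+1+1+1+1+1
5+5+3
5+5+1+1+1
5+3+3+1+1
5+3+1+1+1+1+1
5+1+1+1+1+1+1+1+1
3+3+3+3+1
3+3+3+1+1+1+1
3+3+1+1+1+1+1+1+1
3+1+1+1+1+1+1+1+1+1+1
1+1+1+1+1+1+1+1+1+1+1+1+1
Counting gives 18.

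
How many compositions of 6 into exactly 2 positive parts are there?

A composition of 6 into 2 positive parts is chosen by placing 1 dividers among the 5 gaps between 6 units: C(5,1) = 5.

5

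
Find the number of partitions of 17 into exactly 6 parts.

44

A partial list (first 12 by largest part):
12+1+1+1+1+1
11+2+1+1+1+1
10+3+1+1+1+1
10+2+2+1+1+1
9+4+1+1+1+1
9+3+2+1+1+1
9+2+2+2+1+1
8+5+1+1+1+1
8+4+2+1+1+1
8+3+3+1+1+1
8+3+2+2+1+1
8+2+2+2+2+1
…and 32 more, for 44 total.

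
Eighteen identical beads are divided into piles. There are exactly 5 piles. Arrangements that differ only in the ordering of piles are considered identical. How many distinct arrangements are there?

57

A partial list (first 12 by largest part):
14+1+1+1+1
13+2+1+1+1
12+3+1+1+1
12+2+2+1+1
11+4+1+1+1
11+3+2+1+1
11+2+2+2+1
10+5+1+1+1
10+4+2+1+1
10+3+3+1+1
10+3+2+2+1
10+2+2+2+2
…and 45 more, for 57 total.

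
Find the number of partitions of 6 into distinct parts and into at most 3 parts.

Enumerating:
6
5 + 1
4 + 2
3 + 2 + 1

4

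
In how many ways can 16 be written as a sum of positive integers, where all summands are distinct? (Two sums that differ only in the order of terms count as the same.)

There are too many to list fully; the first 12 (by largest part) are:
16
15 + 1
14 + 2
13 + 3
13 + 2 + 1
12 + 4
12 + 3 + 1
11 + 5
11 + 4 + 1
11 + 3 + 2
10 + 6
10 + 5 + 1
…and 20 more, for 32 total.

32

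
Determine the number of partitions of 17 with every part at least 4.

Listing the qualifying partitions of 17:
17
4+13
5+12
6+11
7+10
8+9
4+4+9
4+5+8
4+6+7
5+5+7
5+6+6
4+4+4+5

12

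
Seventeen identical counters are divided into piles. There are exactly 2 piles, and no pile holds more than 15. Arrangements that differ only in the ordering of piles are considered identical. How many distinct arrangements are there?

7

The partitions of 17 that satisfy the conditions:
15 + 2
14 + 3
13 + 4
12 + 5
11 + 6
10 + 7
9 + 8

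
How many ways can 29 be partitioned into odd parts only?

256

Direct enumeration gives 256 partitions.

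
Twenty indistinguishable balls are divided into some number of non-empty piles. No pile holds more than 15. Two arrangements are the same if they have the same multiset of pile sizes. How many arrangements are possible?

615

A full systematic count gives 615.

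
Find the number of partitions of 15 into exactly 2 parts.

Listing the qualifying partitions of 15:
1, 14
2, 13
3, 12
4, 11
5, 10
6, 9
7, 8
That's 7 in total.

7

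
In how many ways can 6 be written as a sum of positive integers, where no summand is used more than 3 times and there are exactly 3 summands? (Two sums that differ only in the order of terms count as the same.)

3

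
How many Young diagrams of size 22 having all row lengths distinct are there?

89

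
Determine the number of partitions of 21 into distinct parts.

Counting exhaustively, 76 partitions satisfy the conditions.

76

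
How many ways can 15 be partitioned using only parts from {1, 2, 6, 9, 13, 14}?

23

Listing the qualifying partitions of 15:
1,14
2,13
1,1,13
6,9
2,2,2,9
1,1,2,2,9
1,1,1,1,2,9
1,1,1,1,1,1,9
1,2,6,6
1,1,1,6,6
1,2,2,2,2,6
1,1,1,2,2,2,6
1,1,1,1,1,2,2,6
1,1,1,1,1,1,1,2,6
1,1,1,1,1,1,1,1,1,6
1,2,2,2,2,2,2,2
1,1,1,2,2,2,2,2,2
1,1,1,1,1,2,2,2,2,2
1,1,1,1,1,1,1,2,2,2,2
1,1,1,1,1,1,1,1,1,2,2,2
1,1,1,1,1,1,1,1,1,1,1,2,2
1,1,1,1,1,1,1,1,1,1,1,1,1,2
1,1,1,1,1,1,1,1,1,1,1,1,1,1,1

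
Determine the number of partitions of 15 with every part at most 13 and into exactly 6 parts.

26

A partial list (first 12 by largest part):
1+1+1+1+1+10
1+1+1+1+2+9
1+1+1+1+3+8
1+1+1+2+2+8
1+1+1+1+4+7
1+1+1+2+3+7
1+1+2+2+2+7
1+1+1+1+5+6
1+1+1+2+4+6
1+1+1+3+3+6
1+1+2+2+3+6
1+2+2+2+2+6
…and 14 more, for 26 total.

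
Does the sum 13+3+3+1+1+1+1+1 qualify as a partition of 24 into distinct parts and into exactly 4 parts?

No

The parts sum to 24, and the condition 'all summands are distinct' is violated.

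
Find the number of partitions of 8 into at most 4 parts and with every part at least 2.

Listing the qualifying partitions of 8:
8
2, 6
3, 5
4, 4
2, 2, 4
2, 3, 3
2, 2, 2, 2
Counting gives 7.

7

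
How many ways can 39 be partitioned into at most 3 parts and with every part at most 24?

Direct enumeration gives 83 partitions.

83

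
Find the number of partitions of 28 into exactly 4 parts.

Direct enumeration gives 169 partitions.

169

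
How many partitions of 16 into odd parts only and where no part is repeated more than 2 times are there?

10

Enumerating:
15 + 1
13 + 3
11 + 5
11 + 3 + 1 + 1
9 + 7
9 + 5 + 1 + 1
9 + 3 + 3 + 1
7 + 7 + 1 + 1
7 + 5 + 3 + 1
5 + 5 + 3 + 3
That's 10 in total.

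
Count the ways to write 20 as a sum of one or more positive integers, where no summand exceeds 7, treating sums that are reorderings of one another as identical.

Counting exhaustively, 364 partitions satisfy the conditions.

364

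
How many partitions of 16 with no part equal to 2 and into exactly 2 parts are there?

Listing the qualifying partitions of 16:
15, 1
13, 3
12, 4
11, 5
10, 6
9, 7
8, 8
Counting gives 7.

7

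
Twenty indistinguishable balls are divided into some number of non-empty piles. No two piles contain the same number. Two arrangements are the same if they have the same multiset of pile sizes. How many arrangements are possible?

64

A partial list (first 12 by largest part):
20
19, 1
18, 2
17, 3
17, 2, 1
16, 4
16, 3, 1
15, 5
15, 4, 1
15, 3, 2
14, 6
14, 5, 1
…and 52 more, for 64 total.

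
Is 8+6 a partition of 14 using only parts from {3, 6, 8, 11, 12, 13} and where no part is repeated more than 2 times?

Yes

The parts sum to 14, and the condition 'each summand belongs to {3, 6, 8, 11, 12, 13}' holds; the condition 'no summand is used more than 2 times' holds.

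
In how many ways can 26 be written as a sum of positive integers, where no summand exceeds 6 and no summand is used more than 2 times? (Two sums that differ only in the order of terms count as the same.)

There are too many to list fully; the first 12 (by largest part) are:
4+5+5+6+6
1+3+5+5+6+6
2+2+5+5+6+6
1+1+2+5+5+6+6
1+4+4+5+6+6
2+3+4+5+6+6
1+1+3+4+5+6+6
1+2+2+4+5+6+6
1+2+3+3+5+6+6
1+1+2+2+3+5+6+6
3+3+4+4+6+6
1+2+3+4+4+6+6
…and 19 more, for 31 total.

31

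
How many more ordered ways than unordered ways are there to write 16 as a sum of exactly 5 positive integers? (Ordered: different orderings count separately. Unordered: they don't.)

Ordered (compositions into 5 parts): C(15,4) = 1365.
Unordered (partitions into 5 parts): 37.
Difference: 1365 − 37 = 1328.

1328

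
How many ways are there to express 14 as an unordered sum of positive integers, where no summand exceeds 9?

Systematic enumeration (by largest part, then next-largest, …) yields 123.

123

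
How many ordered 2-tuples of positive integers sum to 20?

Place 1 bars in the 19 internal gaps of a row of 20 dots: C(19,1) = 19.

19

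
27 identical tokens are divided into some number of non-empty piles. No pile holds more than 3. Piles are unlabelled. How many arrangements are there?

75

Systematic enumeration (by largest part, then next-largest, …) yields 75.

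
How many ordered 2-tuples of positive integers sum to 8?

A composition of 8 into 2 positive parts is chosen by placing 1 dividers among the 7 gaps between 8 units: C(7,1) = 7.

7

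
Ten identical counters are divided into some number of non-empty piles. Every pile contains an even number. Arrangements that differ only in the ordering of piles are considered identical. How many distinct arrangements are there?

They are:
10
8, 2
6, 4
6, 2, 2
4, 4, 2
4, 2, 2, 2
2, 2, 2, 2, 2
Counting gives 7.

7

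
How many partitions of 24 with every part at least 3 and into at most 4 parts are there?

There are 72 such partitions.

72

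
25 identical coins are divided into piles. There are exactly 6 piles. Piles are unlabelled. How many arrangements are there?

A full systematic count gives 235.

235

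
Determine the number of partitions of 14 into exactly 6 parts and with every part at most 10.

The partitions of 14 that satisfy the conditions:
9 + 1 + 1 + 1 + 1 + 1
8 + 2 + 1 + 1 + 1 + 1
7 + 3 + 1 + 1 + 1 + 1
7 + 2 + 2 + 1 + 1 + 1
6 + 4 + 1 + 1 + 1 + 1
6 + 3 + 2 + 1 + 1 + 1
6 + 2 + 2 + 2 + 1 + 1
5 + 5 + 1 + 1 + 1 + 1
5 + 4 + 2 + 1 + 1 + 1
5 + 3 + 3 + 1 + 1 + 1
5 + 3 + 2 + 2 + 1 + 1
5 + 2 + 2 + 2 + 2 + 1
4 + 4 + 3 + 1 + 1 + 1
4 + 4 + 2 + 2 + 1 + 1
4 + 3 + 3 + 2 + 1 + 1
4 + 3 + 2 + 2 + 2 + 1
4 + 2 + 2 + 2 + 2 + 2
3 + 3 + 3 + 3 + 1 + 1
3 + 3 + 3 + 2 + 2 + 1
3 + 3 + 2 + 2 + 2 + 2

20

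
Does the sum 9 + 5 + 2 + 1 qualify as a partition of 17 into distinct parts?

The parts sum to 17, and the condition 'all summands are distinct' holds.

Yes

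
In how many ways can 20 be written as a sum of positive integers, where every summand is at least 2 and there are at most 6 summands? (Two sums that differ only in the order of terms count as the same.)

There are 118 such partitions.

118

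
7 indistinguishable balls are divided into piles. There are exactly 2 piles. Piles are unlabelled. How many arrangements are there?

3

The partitions of 7 that satisfy the conditions:
6 + 1
5 + 2
4 + 3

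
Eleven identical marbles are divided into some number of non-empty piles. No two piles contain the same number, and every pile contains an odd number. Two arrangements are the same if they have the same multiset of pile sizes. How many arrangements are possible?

2

The partitions of 11 that satisfy the conditions:
11
1,3,7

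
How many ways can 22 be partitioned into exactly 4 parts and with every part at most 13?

There are too many to list fully; the first 12 (by largest part) are:
13+7+1+1
13+6+2+1
13+5+3+1
13+5+2+2
13+4+4+1
13+4+3+2
13+3+3+3
12+8+1+1
12+7+2+1
12+6+3+1
12+6+2+2
12+5+4+1
…and 56 more, for 68 total.

68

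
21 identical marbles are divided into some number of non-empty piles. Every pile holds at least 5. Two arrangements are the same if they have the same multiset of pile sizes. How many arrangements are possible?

They are:
21
16 + 5
15 + 6
14 + 7
13 + 8
12 + 9
11 + 10
11 + 5 + 5
10 + 6 + 5
9 + 7 + 5
9 + 6 + 6
8 + 8 + 5
8 + 7 + 6
7 + 7 + 7
6 + 5 + 5 + 5

15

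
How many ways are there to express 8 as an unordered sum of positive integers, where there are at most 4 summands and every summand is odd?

Listing the qualifying partitions of 8:
7+1
5+3
5+1+1+1
3+3+1+1

4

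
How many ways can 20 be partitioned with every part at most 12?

582

Enumerating by decreasing first part gives 582 partitions in all.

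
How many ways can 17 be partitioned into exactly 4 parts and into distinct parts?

Enumerating:
11 + 3 + 2 + 1
10 + 4 + 2 + 1
9 + 5 + 2 + 1
9 + 4 + 3 + 1
8 + 6 + 2 + 1
8 + 5 + 3 + 1
8 + 4 + 3 + 2
7 + 6 + 3 + 1
7 + 5 + 4 + 1
7 + 5 + 3 + 2
6 + 5 + 4 + 2
That's 11 in total.

11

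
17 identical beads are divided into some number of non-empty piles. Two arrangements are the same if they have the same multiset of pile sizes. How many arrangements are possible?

Counting exhaustively, 297 partitions satisfy the conditions.

297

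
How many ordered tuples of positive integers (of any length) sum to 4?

8

The number of compositions of n is 2^(n−1); here 2^3 = 8.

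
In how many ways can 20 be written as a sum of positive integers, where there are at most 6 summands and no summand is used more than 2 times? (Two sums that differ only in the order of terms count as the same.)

192

A full systematic count gives 192.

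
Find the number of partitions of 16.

A full systematic count gives 231.

231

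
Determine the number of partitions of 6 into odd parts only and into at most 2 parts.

Listing the qualifying partitions of 6:
1,5
3,3
That's 2 in total.

2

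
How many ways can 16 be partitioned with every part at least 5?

The partitions of 16 that satisfy the conditions:
16
5, 11
6, 10
7, 9
8, 8
5, 5, 6
That's 6 in total.

6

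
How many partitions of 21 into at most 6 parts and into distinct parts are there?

76

A full systematic count gives 76.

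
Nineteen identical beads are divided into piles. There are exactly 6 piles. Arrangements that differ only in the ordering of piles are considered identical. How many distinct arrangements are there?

A full systematic count gives 71.

71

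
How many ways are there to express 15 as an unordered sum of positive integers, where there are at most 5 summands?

Counting exhaustively, 84 partitions satisfy the conditions.

84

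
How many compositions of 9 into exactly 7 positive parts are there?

28

Place 6 bars in the 8 internal gaps of a row of 9 dots: C(8,6) = 28.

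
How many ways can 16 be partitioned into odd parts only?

32

There are too many to list fully; the first 12 (by largest part) are:
15,1
13,3
13,1,1,1
11,5
11,3,1,1
11,1,1,1,1,1
9,7
9,5,1,1
9,3,3,1
9,3,1,1,1,1
9,1,1,1,1,1,1,1
7,7,1,1
…and 20 more, for 32 total.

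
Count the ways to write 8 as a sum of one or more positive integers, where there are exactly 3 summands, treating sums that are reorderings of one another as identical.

They are:
6 + 1 + 1
5 + 2 + 1
4 + 3 + 1
4 + 2 + 2
3 + 3 + 2
That's 5 in total.

5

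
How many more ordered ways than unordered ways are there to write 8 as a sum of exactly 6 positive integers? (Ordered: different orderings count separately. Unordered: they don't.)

19

Compositions: C(7,5) = 21.
Partitions of 8 into exactly 6 parts: 2.
Difference: 21 − 2 = 19.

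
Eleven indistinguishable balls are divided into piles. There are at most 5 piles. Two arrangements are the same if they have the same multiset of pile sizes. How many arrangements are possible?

37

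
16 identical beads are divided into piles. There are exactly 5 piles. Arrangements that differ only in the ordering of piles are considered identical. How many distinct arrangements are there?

37

A partial list (first 12 by largest part):
12,1,1,1,1
11,2,1,1,1
10,3,1,1,1
10,2,2,1,1
9,4,1,1,1
9,3,2,1,1
9,2,2,2,1
8,5,1,1,1
8,4,2,1,1
8,3,3,1,1
8,3,2,2,1
8,2,2,2,2
…and 25 more, for 37 total.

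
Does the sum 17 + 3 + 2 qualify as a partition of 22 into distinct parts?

The parts sum to 22, and the condition 'all summands are distinct' holds.

Yes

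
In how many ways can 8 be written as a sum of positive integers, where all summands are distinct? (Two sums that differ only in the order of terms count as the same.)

They are:
8
1 + 7
2 + 6
3 + 5
1 + 2 + 5
1 + 3 + 4

6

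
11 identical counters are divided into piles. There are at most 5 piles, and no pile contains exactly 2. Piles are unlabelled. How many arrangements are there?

19

They are:
11
10, 1
9, 1, 1
8, 3
8, 1, 1, 1
7, 4
7, 3, 1
7, 1, 1, 1, 1
6, 5
6, 4, 1
6, 3, 1, 1
5, 5, 1
5, 4, 1, 1
5, 3, 3
5, 3, 1, 1, 1
4, 4, 3
4, 4, 1, 1, 1
4, 3, 3, 1
3, 3, 3, 1, 1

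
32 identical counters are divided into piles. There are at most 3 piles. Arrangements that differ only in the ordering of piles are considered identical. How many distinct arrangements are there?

102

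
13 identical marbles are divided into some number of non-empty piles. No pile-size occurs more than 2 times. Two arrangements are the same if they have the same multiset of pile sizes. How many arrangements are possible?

A partial list (first 12 by largest part):
13
12 + 1
11 + 2
11 + 1 + 1
10 + 3
10 + 2 + 1
9 + 4
9 + 3 + 1
9 + 2 + 2
9 + 2 + 1 + 1
8 + 5
8 + 4 + 1
…and 32 more, for 44 total.

44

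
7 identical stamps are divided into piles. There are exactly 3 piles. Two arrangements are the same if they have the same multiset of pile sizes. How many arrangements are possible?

4

The partitions of 7 that satisfy the conditions:
1, 1, 5
1, 2, 4
1, 3, 3
2, 2, 3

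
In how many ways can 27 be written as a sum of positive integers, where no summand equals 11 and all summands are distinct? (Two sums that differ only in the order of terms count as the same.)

Systematic enumeration (by largest part, then next-largest, …) yields 163.

163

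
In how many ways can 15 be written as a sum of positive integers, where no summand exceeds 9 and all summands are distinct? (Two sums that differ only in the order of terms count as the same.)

The partitions of 15 that satisfy the conditions:
9 + 6
9 + 5 + 1
9 + 4 + 2
9 + 3 + 2 + 1
8 + 7
8 + 6 + 1
8 + 5 + 2
8 + 4 + 3
8 + 4 + 2 + 1
7 + 6 + 2
7 + 5 + 3
7 + 5 + 2 + 1
7 + 4 + 3 + 1
6 + 5 + 4
6 + 5 + 3 + 1
6 + 4 + 3 + 2
5 + 4 + 3 + 2 + 1
Counting gives 17.

17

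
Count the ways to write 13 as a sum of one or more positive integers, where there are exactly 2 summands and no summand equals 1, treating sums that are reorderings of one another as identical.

5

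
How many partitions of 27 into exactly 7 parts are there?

364

Systematic enumeration (by largest part, then next-largest, …) yields 364.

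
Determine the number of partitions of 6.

11

Enumerating:
6
5 + 1
4 + 2
4 + 1 + 1
3 + 3
3 + 2 + 1
3 + 1 + 1 + 1
2 + 2 + 2
2 + 2 + 1 + 1
2 + 1 + 1 + 1 + 1
1 + 1 + 1 + 1 + 1 + 1
Counting gives 11.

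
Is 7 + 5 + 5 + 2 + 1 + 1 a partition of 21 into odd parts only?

No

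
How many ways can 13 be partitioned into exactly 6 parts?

Enumerating:
8, 1, 1, 1, 1, 1
7, 2, 1, 1, 1, 1
6, 3, 1, 1, 1, 1
6, 2, 2, 1, 1, 1
5, 4, 1, 1, 1, 1
5, 3, 2, 1, 1, 1
5, 2, 2, 2, 1, 1
4, 4, 2, 1, 1, 1
4, 3, 3, 1, 1, 1
4, 3, 2, 2, 1, 1
4, 2, 2, 2, 2, 1
3, 3, 3, 2, 1, 1
3, 3, 2, 2, 2, 1
3, 2, 2, 2, 2, 2
That's 14 in total.

14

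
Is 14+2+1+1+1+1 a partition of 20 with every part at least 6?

The parts sum to 20, and the condition 'every summand is at least 6' is violated.

No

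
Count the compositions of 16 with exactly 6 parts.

3003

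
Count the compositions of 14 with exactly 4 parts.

A composition of 14 into 4 positive parts is chosen by placing 3 dividers among the 13 gaps between 14 units: C(13,3) = 286.

286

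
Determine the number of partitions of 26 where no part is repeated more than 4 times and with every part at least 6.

Enumerating:
26
20,6
19,7
18,8
17,9
16,10
15,11
14,12
14,6,6
13,13
13,7,6
12,8,6
12,7,7
11,9,6
11,8,7
10,10,6
10,9,7
10,8,8
9,9,8
8,6,6,6
7,7,6,6
That's 21 in total.

21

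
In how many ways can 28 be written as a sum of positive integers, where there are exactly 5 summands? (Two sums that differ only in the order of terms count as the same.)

Direct enumeration gives 291 partitions.

291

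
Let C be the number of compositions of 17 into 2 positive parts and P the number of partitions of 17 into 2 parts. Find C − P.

8

Ordered (compositions into 2 parts): C(16,1) = 16.
Partitions of 17 into exactly 2 parts: 8.
Difference: 16 − 8 = 8.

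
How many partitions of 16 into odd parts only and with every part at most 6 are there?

They are:
5 + 5 + 5 + 1
5 + 5 + 3 + 3
5 + 5 + 3 + 1 + 1 + 1
5 + 5 + 1 + 1 + 1 + 1 + 1 + 1
5 + 3 + 3 + 3 + 1 + 1
5 + 3 + 3 + 1 + 1 + 1 + 1 + 1
5 + 3 + 1 + 1 + 1 + 1 + 1 + 1 + 1 + 1
5 + 1 + 1 + 1 + 1 + 1 + 1 + 1 + 1 + 1 + 1 + 1
3 + 3 + 3 + 3 + 3 + 1
3 + 3 + 3 + 3 + 1 + 1 + 1 + 1
3 + 3 + 3 + 1 + 1 + 1 + 1 + 1 + 1 + 1
3 + 3 + 1 + 1 + 1 + 1 + 1 + 1 + 1 + 1 + 1 + 1
3 + 1 + 1 + 1 + 1 + 1 + 1 + 1 + 1 + 1 + 1 + 1 + 1 + 1
1 + 1 + 1 + 1 + 1 + 1 + 1 + 1 + 1 + 1 + 1 + 1 + 1 + 1 + 1 + 1

14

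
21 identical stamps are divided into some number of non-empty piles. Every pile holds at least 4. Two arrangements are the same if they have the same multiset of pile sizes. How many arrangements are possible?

There are too many to list fully; the first 12 (by largest part) are:
21
4 + 17
5 + 16
6 + 15
7 + 14
8 + 13
4 + 4 + 13
9 + 12
4 + 5 + 12
10 + 11
4 + 6 + 11
5 + 5 + 11
…and 15 more, for 27 total.

27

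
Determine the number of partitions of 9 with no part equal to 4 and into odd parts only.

Enumerating:
9
7 + 1 + 1
5 + 3 + 1
5 + 1 + 1 + 1 + 1
3 + 3 + 3
3 + 3 + 1 + 1 + 1
3 + 1 + 1 + 1 + 1 + 1 + 1
1 + 1 + 1 + 1 + 1 + 1 + 1 + 1 + 1

8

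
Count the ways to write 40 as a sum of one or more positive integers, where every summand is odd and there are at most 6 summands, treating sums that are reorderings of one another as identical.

257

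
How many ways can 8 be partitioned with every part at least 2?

7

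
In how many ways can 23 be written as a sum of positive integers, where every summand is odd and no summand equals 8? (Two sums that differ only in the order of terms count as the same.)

Counting exhaustively, 104 partitions satisfy the conditions.

104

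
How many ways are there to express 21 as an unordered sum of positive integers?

792

Systematic enumeration (by largest part, then next-largest, …) yields 792.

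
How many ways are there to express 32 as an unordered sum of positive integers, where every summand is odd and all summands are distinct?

Listing the qualifying partitions of 32:
31 + 1
29 + 3
27 + 5
25 + 7
23 + 9
23 + 5 + 3 + 1
21 + 11
21 + 7 + 3 + 1
19 + 13
19 + 9 + 3 + 1
19 + 7 + 5 + 1
17 + 15
17 + 11 + 3 + 1
17 + 9 + 5 + 1
17 + 7 + 5 + 3
15 + 13 + 3 + 1
15 + 11 + 5 + 1
15 + 9 + 7 + 1
15 + 9 + 5 + 3
13 + 11 + 7 + 1
13 + 11 + 5 + 3
13 + 9 + 7 + 3
11 + 9 + 7 + 5
Counting gives 23.

23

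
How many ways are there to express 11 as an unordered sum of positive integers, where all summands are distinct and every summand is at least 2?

The partitions of 11 that satisfy the conditions:
11
2,9
3,8
4,7
5,6
2,3,6
2,4,5
That's 7 in total.

7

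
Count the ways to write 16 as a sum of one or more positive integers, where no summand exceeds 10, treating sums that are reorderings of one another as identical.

Counting exhaustively, 212 partitions satisfy the conditions.

212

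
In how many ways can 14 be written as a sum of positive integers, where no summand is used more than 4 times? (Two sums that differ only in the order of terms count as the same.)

Enumerating by decreasing first part gives 100 partitions in all.

100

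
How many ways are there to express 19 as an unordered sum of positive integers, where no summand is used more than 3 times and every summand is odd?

They are:
19
17,1,1
15,3,1
13,5,1
13,3,3
13,3,1,1,1
11,7,1
11,5,3
11,5,1,1,1
11,3,3,1,1
9,9,1
9,7,3
9,7,1,1,1
9,5,5
9,5,3,1,1
9,3,3,3,1
7,7,5
7,7,3,1,1
7,5,5,1,1
7,5,3,3,1
7,3,3,3,1,1,1
5,5,5,3,1
5,5,3,3,3
5,5,3,3,1,1,1

24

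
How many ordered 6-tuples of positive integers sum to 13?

792

Place 5 bars in the 12 internal gaps of a row of 13 dots: C(12,5) = 792.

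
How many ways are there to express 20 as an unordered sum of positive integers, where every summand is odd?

64

There are too many to list fully; the first 12 (by largest part) are:
19,1
17,3
17,1,1,1
15,5
15,3,1,1
15,1,1,1,1,1
13,7
13,5,1,1
13,3,3,1
13,3,1,1,1,1
13,1,1,1,1,1,1,1
11,9
…and 52 more, for 64 total.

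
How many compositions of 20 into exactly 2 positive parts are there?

Equivalently, choose which 1 of the 19 gaps become plus signs: C(19,1) = 19.

19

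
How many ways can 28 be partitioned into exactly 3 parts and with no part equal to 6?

54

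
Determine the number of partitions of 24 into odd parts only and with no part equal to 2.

122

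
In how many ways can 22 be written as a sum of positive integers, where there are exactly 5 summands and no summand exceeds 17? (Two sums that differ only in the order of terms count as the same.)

118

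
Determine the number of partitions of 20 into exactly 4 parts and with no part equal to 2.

37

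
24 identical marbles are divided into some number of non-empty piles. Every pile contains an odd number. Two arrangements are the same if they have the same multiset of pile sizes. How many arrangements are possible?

122

Systematic enumeration (by largest part, then next-largest, …) yields 122.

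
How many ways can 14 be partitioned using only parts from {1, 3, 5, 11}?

Listing the qualifying partitions of 14:
11+3
11+1+1+1
5+5+3+1
5+5+1+1+1+1
5+3+3+3
5+3+3+1+1+1
5+3+1+1+1+1+1+1
5+1+1+1+1+1+1+1+1+1
3+3+3+3+1+1
3+3+3+1+1+1+1+1
3+3+1+1+1+1+1+1+1+1
3+1+1+1+1+1+1+1+1+1+1+1
1+1+1+1+1+1+1+1+1+1+1+1+1+1
That's 13 in total.

13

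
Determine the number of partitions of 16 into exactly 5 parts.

37

There are too many to list fully; the first 12 (by largest part) are:
12+1+1+1+1
11+2+1+1+1
10+3+1+1+1
10+2+2+1+1
9+4+1+1+1
9+3+2+1+1
9+2+2+2+1
8+5+1+1+1
8+4+2+1+1
8+3+3+1+1
8+3+2+2+1
8+2+2+2+2
…and 25 more, for 37 total.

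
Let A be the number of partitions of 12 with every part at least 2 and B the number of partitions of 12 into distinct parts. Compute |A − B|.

6

Partitions of 12 with every part at least 2: 21.
Partitions of 12 into distinct parts: 15.
|21 − 15| = 6.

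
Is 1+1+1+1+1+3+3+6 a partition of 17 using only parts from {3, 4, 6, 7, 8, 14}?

The parts sum to 17, and the condition 'each summand belongs to {3, 4, 6, 7, 8, 14}' is violated.

No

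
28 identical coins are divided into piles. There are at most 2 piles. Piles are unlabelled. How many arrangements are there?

15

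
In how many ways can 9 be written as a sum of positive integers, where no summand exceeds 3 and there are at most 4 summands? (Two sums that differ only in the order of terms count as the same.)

Enumerating:
3+3+3
3+3+2+1
3+2+2+2

3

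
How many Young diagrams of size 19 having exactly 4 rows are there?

A partial list (first 12 by largest part):
16 + 1 + 1 + 1
15 + 2 + 1 + 1
14 + 3 + 1 + 1
14 + 2 + 2 + 1
13 + 4 + 1 + 1
13 + 3 + 2 + 1
13 + 2 + 2 + 2
12 + 5 + 1 + 1
12 + 4 + 2 + 1
12 + 3 + 3 + 1
12 + 3 + 2 + 2
11 + 6 + 1 + 1
…and 42 more, for 54 total.

54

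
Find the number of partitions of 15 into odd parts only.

There are too many to list fully; the first 12 (by largest part) are:
15
1,1,13
1,3,11
1,1,1,1,11
1,5,9
3,3,9
1,1,1,3,9
1,1,1,1,1,1,9
1,7,7
3,5,7
1,1,1,5,7
1,1,3,3,7
…and 15 more, for 27 total.

27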